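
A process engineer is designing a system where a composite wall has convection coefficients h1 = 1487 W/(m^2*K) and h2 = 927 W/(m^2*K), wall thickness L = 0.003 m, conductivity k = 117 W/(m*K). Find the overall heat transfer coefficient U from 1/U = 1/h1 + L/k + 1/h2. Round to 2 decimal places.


1/U = 1/h1 + L/k + 1/h2
1/U = 1/1487 + 0.003/117 + 1/927
1/U = 0.000672495 + 2.5641e-05 + 0.0010787487
1/U = 0.0017768847
U = 562.78 W/(m^2*K)


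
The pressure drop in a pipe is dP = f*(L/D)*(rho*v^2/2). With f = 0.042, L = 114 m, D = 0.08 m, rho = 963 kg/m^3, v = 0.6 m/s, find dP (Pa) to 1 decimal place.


dP = f * (L/D) * (rho*v^2/2)
dP = 0.042 * (114/0.08) * (963*0.6^2/2)
L/D = 1425.0
rho*v^2/2 = 963*0.36/2 = 173.34
dP = 0.042 * 1425.0 * 173.34
dP = 10374.4 Pa


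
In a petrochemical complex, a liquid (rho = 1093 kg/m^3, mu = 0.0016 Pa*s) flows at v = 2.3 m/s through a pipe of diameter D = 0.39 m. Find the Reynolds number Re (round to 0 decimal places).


Re = rho * v * D / mu
Re = 1093 * 2.3 * 0.39 / 0.0016
Re = 980.421 / 0.0016
Re = 612763


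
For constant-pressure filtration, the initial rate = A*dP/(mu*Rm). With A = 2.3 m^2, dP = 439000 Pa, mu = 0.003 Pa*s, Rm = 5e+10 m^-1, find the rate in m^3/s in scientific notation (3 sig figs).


rate = A * dP / (mu * Rm)
rate = 2.3 * 439000 / (0.003 * 5e+10)
rate = 1009700.0 / 1.500e+08
rate = 6.73e-03 m^3/s


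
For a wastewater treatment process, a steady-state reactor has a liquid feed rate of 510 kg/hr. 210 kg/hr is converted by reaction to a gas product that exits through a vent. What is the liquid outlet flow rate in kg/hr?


Steady-state mass balance on the main outlet: F_out = F_in - F_removed
F_out = 510 - 210
F_out = 300 kg/hr


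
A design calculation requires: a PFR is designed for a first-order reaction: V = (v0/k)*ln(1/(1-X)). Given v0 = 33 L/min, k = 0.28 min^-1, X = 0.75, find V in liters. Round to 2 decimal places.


V = (v0/k) * ln(1/(1-X))
V = (33/0.28) * ln(1/(1-0.75))
V = 117.857143 * ln(4.0)
V = 117.857143 * 1.386294
V = 163.38 L


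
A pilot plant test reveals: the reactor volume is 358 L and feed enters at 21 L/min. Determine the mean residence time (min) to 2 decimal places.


tau = V / v0
tau = 358 / 21
tau = 17.05 min


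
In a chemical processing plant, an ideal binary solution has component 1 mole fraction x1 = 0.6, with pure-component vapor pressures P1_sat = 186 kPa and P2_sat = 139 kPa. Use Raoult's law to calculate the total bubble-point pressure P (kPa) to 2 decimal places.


P = x1*P1_sat + x2*P2_sat
x2 = 1 - x1 = 1 - 0.6 = 0.4
P = 0.6*186 + 0.4*139
P = 111.6 + 55.6
P = 167.20 kPa


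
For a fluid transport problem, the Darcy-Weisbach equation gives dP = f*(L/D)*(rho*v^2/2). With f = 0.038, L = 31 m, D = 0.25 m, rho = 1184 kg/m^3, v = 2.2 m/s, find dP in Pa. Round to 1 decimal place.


dP = f * (L/D) * (rho*v^2/2)
dP = 0.038 * (31/0.25) * (1184*2.2^2/2)
L/D = 124.0
rho*v^2/2 = 1184*4.84/2 = 2865.28
dP = 0.038 * 124.0 * 2865.28
dP = 13501.2 Pa


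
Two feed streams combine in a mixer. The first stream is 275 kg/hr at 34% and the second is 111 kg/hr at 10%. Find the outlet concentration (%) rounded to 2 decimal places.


Mass balance on solute: F1*x1 + F2*x2 = F3*x3
F3 = F1 + F2 = 275 + 111 = 386 kg/hr
x3 = (F1*x1 + F2*x2)/F3
x3 = (275*0.34 + 111*0.1) / 386
x3 = 27.10%


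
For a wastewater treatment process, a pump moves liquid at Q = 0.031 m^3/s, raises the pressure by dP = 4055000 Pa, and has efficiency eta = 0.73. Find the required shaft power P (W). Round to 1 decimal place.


P = Q * dP / eta
P = 0.031 * 4055000 / 0.73
P = 125705.0 / 0.73
P = 172198.6 W


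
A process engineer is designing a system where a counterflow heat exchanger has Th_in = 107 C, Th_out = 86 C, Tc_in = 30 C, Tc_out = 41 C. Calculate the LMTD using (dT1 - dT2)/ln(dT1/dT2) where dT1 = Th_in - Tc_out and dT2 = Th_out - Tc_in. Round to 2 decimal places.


dT1 = Th_in - Tc_out = 107 - 41 = 66
dT2 = Th_out - Tc_in = 86 - 30 = 56
LMTD = (dT1 - dT2) / ln(dT1/dT2)
LMTD = (66 - 56) / ln(66/56)
LMTD = 60.86 K


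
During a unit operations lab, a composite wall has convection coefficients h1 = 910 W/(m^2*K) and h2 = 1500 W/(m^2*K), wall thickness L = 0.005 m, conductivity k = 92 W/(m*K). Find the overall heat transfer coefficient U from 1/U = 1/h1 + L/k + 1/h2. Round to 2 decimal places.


1/U = 1/h1 + L/k + 1/h2
1/U = 1/910 + 0.005/92 + 1/1500
1/U = 0.0010989011 + 5.43478e-05 + 0.0006666667
1/U = 0.0018199156
U = 549.48 W/(m^2*K)


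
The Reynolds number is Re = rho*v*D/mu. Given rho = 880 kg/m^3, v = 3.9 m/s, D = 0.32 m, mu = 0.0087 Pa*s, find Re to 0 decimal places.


Re = rho * v * D / mu
Re = 880 * 3.9 * 0.32 / 0.0087
Re = 1098.24 / 0.0087
Re = 126234


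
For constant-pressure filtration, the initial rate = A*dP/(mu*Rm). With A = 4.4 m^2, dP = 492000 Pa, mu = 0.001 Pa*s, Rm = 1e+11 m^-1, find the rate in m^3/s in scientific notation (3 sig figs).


rate = A * dP / (mu * Rm)
rate = 4.4 * 492000 / (0.001 * 1e+11)
rate = 2164800.0 / 1.000e+08
rate = 2.16e-02 m^3/s


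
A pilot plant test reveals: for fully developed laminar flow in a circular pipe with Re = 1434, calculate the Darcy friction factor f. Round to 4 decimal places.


f = 64 / Re
f = 64 / 1434
f = 0.0446


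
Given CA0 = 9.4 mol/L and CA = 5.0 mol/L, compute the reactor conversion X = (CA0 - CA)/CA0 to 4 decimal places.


X = (CA0 - CA) / CA0
X = (9.4 - 5.0) / 9.4
X = 4.4 / 9.4
X = 0.4681


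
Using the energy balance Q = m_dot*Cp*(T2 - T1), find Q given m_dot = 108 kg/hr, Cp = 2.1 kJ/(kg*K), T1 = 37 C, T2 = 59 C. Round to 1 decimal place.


Q = m_dot * Cp * (T2 - T1)
Q = 108 * 2.1 * (59 - 37)
Q = 108 * 2.1 * 22
Q = 4989.6 kJ/hr


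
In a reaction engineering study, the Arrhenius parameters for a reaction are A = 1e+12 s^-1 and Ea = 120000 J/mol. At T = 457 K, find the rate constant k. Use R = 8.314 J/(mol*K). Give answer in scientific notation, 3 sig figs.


k = A * exp(-Ea/(R*T))
k = 1e+12 * exp(-120000 / (8.314 * 457))
k = 1e+12 * exp(-31.58312)
k = 1.92e-02


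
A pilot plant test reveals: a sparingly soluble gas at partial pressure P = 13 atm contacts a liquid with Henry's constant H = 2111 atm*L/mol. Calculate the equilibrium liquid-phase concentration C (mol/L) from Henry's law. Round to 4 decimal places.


C = P / H
C = 13 / 2111
C = 0.0062 mol/L


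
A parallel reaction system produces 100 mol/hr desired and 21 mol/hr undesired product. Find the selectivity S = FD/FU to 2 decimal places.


S = desired product rate / undesired product rate
S = 100 / 21
S = 4.76


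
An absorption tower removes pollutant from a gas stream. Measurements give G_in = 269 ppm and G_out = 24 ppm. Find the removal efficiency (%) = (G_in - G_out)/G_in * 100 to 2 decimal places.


Efficiency = (G_in - G_out) / G_in * 100%
Efficiency = (269 - 24) / 269 * 100
Efficiency = 245 / 269 * 100
Efficiency = 91.08%


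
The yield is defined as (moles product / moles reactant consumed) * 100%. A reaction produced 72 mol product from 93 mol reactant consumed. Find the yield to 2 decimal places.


Yield = (moles product / moles consumed) * 100%
Yield = (72 / 93) * 100
Yield = 0.7742 * 100
Yield = 77.42%


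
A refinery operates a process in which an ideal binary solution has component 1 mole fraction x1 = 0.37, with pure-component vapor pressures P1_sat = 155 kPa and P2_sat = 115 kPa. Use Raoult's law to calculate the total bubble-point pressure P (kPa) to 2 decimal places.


P = x1*P1_sat + x2*P2_sat
x2 = 1 - x1 = 1 - 0.37 = 0.63
P = 0.37*155 + 0.63*115
P = 57.35 + 72.45
P = 129.80 kPa


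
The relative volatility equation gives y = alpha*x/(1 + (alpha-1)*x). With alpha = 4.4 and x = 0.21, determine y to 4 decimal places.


y = alpha*x / (1 + (alpha-1)*x)
y = 4.4*0.21 / (1 + (4.4-1)*0.21)
y = 0.924 / (1 + 0.714)
y = 0.924 / 1.714
y = 0.5391


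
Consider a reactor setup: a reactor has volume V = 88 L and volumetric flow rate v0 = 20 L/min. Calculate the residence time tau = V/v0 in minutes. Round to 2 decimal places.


tau = V / v0
tau = 88 / 20
tau = 4.40 min


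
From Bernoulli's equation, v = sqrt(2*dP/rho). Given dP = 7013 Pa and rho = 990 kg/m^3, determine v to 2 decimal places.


v = sqrt(2*dP/rho)
v = sqrt(2*7013/990)
v = sqrt(14.167677)
v = 3.76 m/s


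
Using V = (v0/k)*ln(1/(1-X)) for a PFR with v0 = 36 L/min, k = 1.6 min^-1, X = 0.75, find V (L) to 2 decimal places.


V = (v0/k) * ln(1/(1-X))
V = (36/1.6) * ln(1/(1-0.75))
V = 22.5 * ln(4.0)
V = 22.5 * 1.386294
V = 31.19 L


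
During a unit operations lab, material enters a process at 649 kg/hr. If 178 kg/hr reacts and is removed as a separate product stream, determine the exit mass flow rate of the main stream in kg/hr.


Steady-state mass balance on the main outlet: F_out = F_in - F_removed
F_out = 649 - 178
F_out = 471 kg/hr


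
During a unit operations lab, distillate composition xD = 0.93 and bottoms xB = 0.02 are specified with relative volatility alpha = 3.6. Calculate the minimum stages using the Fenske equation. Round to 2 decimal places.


N_min = ln((xD*(1-xB))/(xB*(1-xD))) / ln(alpha)
Numerator inside ln: 0.9114 / 0.0014 = 651.0
ln(651.0) = 6.47851
ln(alpha) = ln(3.6) = 1.280934
N_min = 6.47851 / 1.280934 = 5.06


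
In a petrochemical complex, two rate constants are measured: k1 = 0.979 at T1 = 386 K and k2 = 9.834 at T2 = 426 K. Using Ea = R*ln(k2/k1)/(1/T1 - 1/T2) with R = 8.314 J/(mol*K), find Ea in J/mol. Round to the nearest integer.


Ea = R * ln(k2/k1) / (1/T1 - 1/T2)
ln(k2/k1) = ln(9.834/0.979) = 2.3070694
1/T1 - 1/T2 = 1/386 - 1/426 = 0.000243255735
Ea = 8.314 * 2.3070694 / 0.000243255735
Ea = 78851 J/mol


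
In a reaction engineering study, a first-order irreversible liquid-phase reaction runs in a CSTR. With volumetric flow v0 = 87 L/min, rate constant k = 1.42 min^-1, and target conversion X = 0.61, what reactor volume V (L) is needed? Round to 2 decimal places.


V = v0 * X / (k * (1 - X))
V = 87 * 0.61 / (1.42 * (1 - 0.61))
V = 53.07 / (1.42 * 0.39)
V = 53.07 / 0.5538
V = 95.83 L


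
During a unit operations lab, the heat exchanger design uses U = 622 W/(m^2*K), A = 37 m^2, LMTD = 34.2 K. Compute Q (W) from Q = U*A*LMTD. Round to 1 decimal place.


Q = U * A * LMTD
Q = 622 * 37 * 34.2
Q = 787078.8 W


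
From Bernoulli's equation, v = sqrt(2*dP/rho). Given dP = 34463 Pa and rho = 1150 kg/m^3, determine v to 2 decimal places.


v = sqrt(2*dP/rho)
v = sqrt(2*34463/1150)
v = sqrt(59.935652)
v = 7.74 m/s


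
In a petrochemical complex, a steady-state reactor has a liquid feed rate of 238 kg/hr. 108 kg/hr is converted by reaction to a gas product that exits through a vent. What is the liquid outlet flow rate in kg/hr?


Steady-state mass balance on the main outlet: F_out = F_in - F_removed
F_out = 238 - 108
F_out = 130 kg/hr


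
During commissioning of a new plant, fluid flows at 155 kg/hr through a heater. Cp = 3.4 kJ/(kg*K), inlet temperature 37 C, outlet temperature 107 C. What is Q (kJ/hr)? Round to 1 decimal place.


Q = m_dot * Cp * (T2 - T1)
Q = 155 * 3.4 * (107 - 37)
Q = 155 * 3.4 * 70
Q = 36890.0 kJ/hr


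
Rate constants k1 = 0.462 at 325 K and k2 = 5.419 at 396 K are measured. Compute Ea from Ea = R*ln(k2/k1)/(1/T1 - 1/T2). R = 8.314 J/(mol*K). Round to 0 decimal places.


Ea = R * ln(k2/k1) / (1/T1 - 1/T2)
ln(k2/k1) = ln(5.419/0.462) = 2.4621017
1/T1 - 1/T2 = 1/325 - 1/396 = 0.000551670552
Ea = 8.314 * 2.4621017 / 0.000551670552
Ea = 37105 J/mol


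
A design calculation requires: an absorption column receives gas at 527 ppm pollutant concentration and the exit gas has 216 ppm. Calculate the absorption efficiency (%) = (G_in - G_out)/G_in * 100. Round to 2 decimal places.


Efficiency = (G_in - G_out) / G_in * 100%
Efficiency = (527 - 216) / 527 * 100
Efficiency = 311 / 527 * 100
Efficiency = 59.01%


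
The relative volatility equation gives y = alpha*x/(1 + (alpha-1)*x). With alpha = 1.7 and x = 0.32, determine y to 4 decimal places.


y = alpha*x / (1 + (alpha-1)*x)
y = 1.7*0.32 / (1 + (1.7-1)*0.32)
y = 0.544 / (1 + 0.224)
y = 0.544 / 1.224
y = 0.4444


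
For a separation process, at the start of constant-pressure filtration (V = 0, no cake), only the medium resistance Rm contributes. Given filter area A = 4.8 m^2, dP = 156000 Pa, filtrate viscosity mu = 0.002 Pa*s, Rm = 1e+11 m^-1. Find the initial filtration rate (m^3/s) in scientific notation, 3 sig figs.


rate = A * dP / (mu * Rm)
rate = 4.8 * 156000 / (0.002 * 1e+11)
rate = 748800.0 / 2.000e+08
rate = 3.74e-03 m^3/s


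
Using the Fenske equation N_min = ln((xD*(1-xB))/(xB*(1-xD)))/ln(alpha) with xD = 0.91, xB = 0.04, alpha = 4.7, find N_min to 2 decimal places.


N_min = ln((xD*(1-xB))/(xB*(1-xD))) / ln(alpha)
Numerator inside ln: 0.8736 / 0.0036 = 242.666667
ln(242.666667) = 5.491689
ln(alpha) = ln(4.7) = 1.547563
N_min = 5.491689 / 1.547563 = 3.55


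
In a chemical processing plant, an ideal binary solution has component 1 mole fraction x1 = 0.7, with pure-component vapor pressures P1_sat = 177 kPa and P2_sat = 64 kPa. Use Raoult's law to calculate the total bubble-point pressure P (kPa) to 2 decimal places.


P = x1*P1_sat + x2*P2_sat
x2 = 1 - x1 = 1 - 0.7 = 0.3
P = 0.7*177 + 0.3*64
P = 123.9 + 19.2
P = 143.10 kPa


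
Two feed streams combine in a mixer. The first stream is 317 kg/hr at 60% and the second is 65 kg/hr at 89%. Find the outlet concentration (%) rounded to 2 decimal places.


Mass balance on solute: F1*x1 + F2*x2 = F3*x3
F3 = F1 + F2 = 317 + 65 = 382 kg/hr
x3 = (F1*x1 + F2*x2)/F3
x3 = (317*0.6 + 65*0.89) / 382
x3 = 64.93%


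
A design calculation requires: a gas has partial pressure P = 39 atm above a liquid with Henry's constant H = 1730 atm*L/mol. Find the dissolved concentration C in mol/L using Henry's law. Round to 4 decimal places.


C = P / H
C = 39 / 1730
C = 0.0225 mol/L


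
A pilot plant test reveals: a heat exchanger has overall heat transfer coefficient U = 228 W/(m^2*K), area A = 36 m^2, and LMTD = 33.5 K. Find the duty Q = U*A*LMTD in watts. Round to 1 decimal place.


Q = U * A * LMTD
Q = 228 * 36 * 33.5
Q = 274968.0 W


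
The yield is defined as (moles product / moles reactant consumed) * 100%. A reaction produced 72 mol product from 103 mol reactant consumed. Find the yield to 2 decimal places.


Yield = (moles product / moles consumed) * 100%
Yield = (72 / 103) * 100
Yield = 0.699 * 100
Yield = 69.90%


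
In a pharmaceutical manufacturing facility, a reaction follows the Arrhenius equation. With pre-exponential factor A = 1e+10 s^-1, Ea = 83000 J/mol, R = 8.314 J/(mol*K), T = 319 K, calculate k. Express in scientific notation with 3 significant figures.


k = A * exp(-Ea/(R*T))
k = 1e+10 * exp(-83000 / (8.314 * 319))
k = 1e+10 * exp(-31.295175)
k = 2.56e-04


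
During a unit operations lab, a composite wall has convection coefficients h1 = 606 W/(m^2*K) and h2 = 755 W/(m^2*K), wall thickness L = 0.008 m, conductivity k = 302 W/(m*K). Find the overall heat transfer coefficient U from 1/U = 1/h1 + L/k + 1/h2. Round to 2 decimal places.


1/U = 1/h1 + L/k + 1/h2
1/U = 1/606 + 0.008/302 + 1/755
1/U = 0.001650165 + 2.64901e-05 + 0.0013245033
1/U = 0.0030011584
U = 333.20 W/(m^2*K)


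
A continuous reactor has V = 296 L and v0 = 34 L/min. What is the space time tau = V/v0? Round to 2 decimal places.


tau = V / v0
tau = 296 / 34
tau = 8.71 min


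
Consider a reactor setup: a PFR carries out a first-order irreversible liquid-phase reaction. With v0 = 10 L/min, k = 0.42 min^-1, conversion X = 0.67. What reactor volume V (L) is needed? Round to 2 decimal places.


V = (v0/k) * ln(1/(1-X))
V = (10/0.42) * ln(1/(1-0.67))
V = 23.809524 * ln(3.030303)
V = 23.809524 * 1.108663
V = 26.40 L


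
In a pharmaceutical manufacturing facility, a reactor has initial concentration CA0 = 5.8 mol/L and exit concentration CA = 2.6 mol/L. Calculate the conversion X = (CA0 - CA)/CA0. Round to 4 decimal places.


X = (CA0 - CA) / CA0
X = (5.8 - 2.6) / 5.8
X = 3.2 / 5.8
X = 0.5517


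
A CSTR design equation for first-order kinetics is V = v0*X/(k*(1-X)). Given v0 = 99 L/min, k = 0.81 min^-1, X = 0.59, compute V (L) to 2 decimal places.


V = v0 * X / (k * (1 - X))
V = 99 * 0.59 / (0.81 * (1 - 0.59))
V = 58.41 / (0.81 * 0.41)
V = 58.41 / 0.3321
V = 175.88 L


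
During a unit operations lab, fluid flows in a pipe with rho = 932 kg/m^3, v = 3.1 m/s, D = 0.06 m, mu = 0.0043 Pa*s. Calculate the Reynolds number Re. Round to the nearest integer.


Re = rho * v * D / mu
Re = 932 * 3.1 * 0.06 / 0.0043
Re = 173.352 / 0.0043
Re = 40314


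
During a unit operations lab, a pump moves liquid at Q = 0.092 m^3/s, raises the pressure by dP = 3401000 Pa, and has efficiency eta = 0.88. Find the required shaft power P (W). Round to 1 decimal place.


P = Q * dP / eta
P = 0.092 * 3401000 / 0.88
P = 312892.0 / 0.88
P = 355559.1 W


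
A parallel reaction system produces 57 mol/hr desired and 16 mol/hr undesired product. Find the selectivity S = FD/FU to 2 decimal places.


S = desired product rate / undesired product rate
S = 57 / 16
S = 3.56


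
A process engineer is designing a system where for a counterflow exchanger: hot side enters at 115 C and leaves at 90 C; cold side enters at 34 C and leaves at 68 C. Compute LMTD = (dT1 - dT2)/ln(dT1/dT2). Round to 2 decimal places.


dT1 = Th_in - Tc_out = 115 - 68 = 47
dT2 = Th_out - Tc_in = 90 - 34 = 56
LMTD = (dT1 - dT2) / ln(dT1/dT2)
LMTD = (47 - 56) / ln(47/56)
LMTD = 51.37 K


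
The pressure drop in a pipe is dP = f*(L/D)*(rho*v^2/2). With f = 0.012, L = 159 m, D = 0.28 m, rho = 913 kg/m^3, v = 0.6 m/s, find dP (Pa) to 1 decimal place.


dP = f * (L/D) * (rho*v^2/2)
dP = 0.012 * (159/0.28) * (913*0.6^2/2)
L/D = 567.85714286
rho*v^2/2 = 913*0.36/2 = 164.34
dP = 0.012 * 567.85714286 * 164.34
dP = 1119.9 Pa


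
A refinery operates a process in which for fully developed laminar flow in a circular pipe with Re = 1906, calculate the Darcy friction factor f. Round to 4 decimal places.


f = 64 / Re
f = 64 / 1906
f = 0.0336


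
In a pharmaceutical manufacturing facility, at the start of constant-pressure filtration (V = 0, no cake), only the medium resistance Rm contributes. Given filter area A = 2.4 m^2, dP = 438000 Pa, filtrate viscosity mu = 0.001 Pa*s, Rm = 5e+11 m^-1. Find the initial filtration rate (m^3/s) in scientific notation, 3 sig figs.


rate = A * dP / (mu * Rm)
rate = 2.4 * 438000 / (0.001 * 5e+11)
rate = 1051200.0 / 5.000e+08
rate = 2.10e-03 m^3/s


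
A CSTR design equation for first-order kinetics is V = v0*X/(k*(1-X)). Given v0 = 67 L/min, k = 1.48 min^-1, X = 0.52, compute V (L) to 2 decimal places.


V = v0 * X / (k * (1 - X))
V = 67 * 0.52 / (1.48 * (1 - 0.52))
V = 34.84 / (1.48 * 0.48)
V = 34.84 / 0.7104
V = 49.04 L


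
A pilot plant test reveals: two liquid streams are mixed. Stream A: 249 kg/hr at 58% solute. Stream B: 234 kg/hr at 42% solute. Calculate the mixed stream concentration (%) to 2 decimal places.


Mass balance on solute: F1*x1 + F2*x2 = F3*x3
F3 = F1 + F2 = 249 + 234 = 483 kg/hr
x3 = (F1*x1 + F2*x2)/F3
x3 = (249*0.58 + 234*0.42) / 483
x3 = 50.25%


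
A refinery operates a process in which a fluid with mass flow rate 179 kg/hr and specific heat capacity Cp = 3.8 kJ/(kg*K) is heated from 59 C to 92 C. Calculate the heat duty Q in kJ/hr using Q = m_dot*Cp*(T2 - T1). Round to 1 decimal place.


Q = m_dot * Cp * (T2 - T1)
Q = 179 * 3.8 * (92 - 59)
Q = 179 * 3.8 * 33
Q = 22446.6 kJ/hr


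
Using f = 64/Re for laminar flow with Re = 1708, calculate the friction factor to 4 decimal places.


f = 64 / Re
f = 64 / 1708
f = 0.0375


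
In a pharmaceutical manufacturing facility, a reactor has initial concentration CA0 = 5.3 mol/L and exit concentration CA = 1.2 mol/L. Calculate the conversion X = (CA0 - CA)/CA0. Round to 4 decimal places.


X = (CA0 - CA) / CA0
X = (5.3 - 1.2) / 5.3
X = 4.1 / 5.3
X = 0.7736


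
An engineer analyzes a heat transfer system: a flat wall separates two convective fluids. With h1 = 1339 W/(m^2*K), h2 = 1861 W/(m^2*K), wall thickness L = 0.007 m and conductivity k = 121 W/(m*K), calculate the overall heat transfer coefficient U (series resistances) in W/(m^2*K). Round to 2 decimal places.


1/U = 1/h1 + L/k + 1/h2
1/U = 1/1339 + 0.007/121 + 1/1861
1/U = 0.000746826 + 5.78512e-05 + 0.0005373455
1/U = 0.0013420227
U = 745.14 W/(m^2*K)


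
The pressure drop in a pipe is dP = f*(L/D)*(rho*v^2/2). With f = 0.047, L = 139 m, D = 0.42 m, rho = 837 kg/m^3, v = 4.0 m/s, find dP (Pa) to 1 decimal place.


dP = f * (L/D) * (rho*v^2/2)
dP = 0.047 * (139/0.42) * (837*4.0^2/2)
L/D = 330.95238095
rho*v^2/2 = 837*16.0/2 = 6696.0
dP = 0.047 * 330.95238095 * 6696.0
dP = 104154.7 Pa


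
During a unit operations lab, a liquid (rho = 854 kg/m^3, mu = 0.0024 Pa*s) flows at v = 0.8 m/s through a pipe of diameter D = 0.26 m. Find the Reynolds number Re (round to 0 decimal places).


Re = rho * v * D / mu
Re = 854 * 0.8 * 0.26 / 0.0024
Re = 177.632 / 0.0024
Re = 74013


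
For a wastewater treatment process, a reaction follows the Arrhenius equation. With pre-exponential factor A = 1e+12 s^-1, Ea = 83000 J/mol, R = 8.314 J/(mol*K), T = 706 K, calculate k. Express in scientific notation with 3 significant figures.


k = A * exp(-Ea/(R*T))
k = 1e+12 * exp(-83000 / (8.314 * 706))
k = 1e+12 * exp(-14.140455)
k = 7.23e+05


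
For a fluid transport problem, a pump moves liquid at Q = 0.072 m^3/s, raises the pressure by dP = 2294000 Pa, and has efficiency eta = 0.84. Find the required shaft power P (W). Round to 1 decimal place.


P = Q * dP / eta
P = 0.072 * 2294000 / 0.84
P = 165168.0 / 0.84
P = 196628.6 W


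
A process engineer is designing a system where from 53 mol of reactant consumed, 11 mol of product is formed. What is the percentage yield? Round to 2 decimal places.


Yield = (moles product / moles consumed) * 100%
Yield = (11 / 53) * 100
Yield = 0.2075 * 100
Yield = 20.75%


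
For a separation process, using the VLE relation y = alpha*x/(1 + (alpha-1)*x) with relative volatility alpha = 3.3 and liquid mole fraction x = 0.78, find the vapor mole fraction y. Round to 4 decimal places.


y = alpha*x / (1 + (alpha-1)*x)
y = 3.3*0.78 / (1 + (3.3-1)*0.78)
y = 2.574 / (1 + 1.794)
y = 2.574 / 2.794
y = 0.9213


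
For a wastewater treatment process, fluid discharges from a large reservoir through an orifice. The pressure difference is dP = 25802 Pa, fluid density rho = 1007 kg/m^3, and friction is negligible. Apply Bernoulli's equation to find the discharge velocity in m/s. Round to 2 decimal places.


v = sqrt(2*dP/rho)
v = sqrt(2*25802/1007)
v = sqrt(51.245283)
v = 7.16 m/s


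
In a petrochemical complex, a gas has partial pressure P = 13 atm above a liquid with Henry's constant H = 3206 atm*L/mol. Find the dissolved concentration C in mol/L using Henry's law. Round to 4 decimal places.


C = P / H
C = 13 / 3206
C = 0.0041 mol/L


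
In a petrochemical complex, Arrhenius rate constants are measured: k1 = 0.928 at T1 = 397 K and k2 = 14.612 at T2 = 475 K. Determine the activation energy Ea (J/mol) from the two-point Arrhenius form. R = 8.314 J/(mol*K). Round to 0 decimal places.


Ea = R * ln(k2/k1) / (1/T1 - 1/T2)
ln(k2/k1) = ln(14.612/0.928) = 2.7565667
1/T1 - 1/T2 = 1/397 - 1/475 = 0.00041362853
Ea = 8.314 * 2.7565667 / 0.00041362853
Ea = 55407 J/mol


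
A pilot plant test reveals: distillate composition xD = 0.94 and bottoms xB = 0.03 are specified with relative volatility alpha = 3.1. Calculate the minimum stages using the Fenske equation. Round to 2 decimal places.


N_min = ln((xD*(1-xB))/(xB*(1-xD))) / ln(alpha)
Numerator inside ln: 0.9118 / 0.0018 = 506.555556
ln(506.555556) = 6.227634
ln(alpha) = ln(3.1) = 1.131402
N_min = 6.227634 / 1.131402 = 5.50


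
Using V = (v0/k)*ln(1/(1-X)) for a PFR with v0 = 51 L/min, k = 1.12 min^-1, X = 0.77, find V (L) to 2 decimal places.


V = (v0/k) * ln(1/(1-X))
V = (51/1.12) * ln(1/(1-0.77))
V = 45.535714 * ln(4.347826)
V = 45.535714 * 1.469676
V = 66.92 L


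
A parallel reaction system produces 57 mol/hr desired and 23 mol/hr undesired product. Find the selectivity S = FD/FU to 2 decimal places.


S = desired product rate / undesired product rate
S = 57 / 23
S = 2.48


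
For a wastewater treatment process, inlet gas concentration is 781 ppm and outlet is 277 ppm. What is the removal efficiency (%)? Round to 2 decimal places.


Efficiency = (G_in - G_out) / G_in * 100%
Efficiency = (781 - 277) / 781 * 100
Efficiency = 504 / 781 * 100
Efficiency = 64.53%


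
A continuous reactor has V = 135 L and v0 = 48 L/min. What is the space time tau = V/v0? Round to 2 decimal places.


tau = V / v0
tau = 135 / 48
tau = 2.81 min


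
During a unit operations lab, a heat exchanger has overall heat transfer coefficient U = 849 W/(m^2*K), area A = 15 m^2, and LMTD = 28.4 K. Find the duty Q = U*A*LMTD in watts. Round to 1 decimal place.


Q = U * A * LMTD
Q = 849 * 15 * 28.4
Q = 361674.0 W


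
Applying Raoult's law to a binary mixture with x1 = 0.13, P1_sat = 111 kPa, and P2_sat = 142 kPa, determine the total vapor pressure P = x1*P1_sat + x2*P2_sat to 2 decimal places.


P = x1*P1_sat + x2*P2_sat
x2 = 1 - x1 = 1 - 0.13 = 0.87
P = 0.13*111 + 0.87*142
P = 14.43 + 123.54
P = 137.97 kPa


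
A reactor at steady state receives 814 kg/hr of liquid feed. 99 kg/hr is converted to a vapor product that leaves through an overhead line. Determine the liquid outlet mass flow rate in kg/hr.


Steady-state mass balance on the main outlet: F_out = F_in - F_removed
F_out = 814 - 99
F_out = 715 kg/hr


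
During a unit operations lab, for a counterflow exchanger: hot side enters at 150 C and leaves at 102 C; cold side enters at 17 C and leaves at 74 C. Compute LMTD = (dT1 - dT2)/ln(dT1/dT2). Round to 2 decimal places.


dT1 = Th_in - Tc_out = 150 - 74 = 76
dT2 = Th_out - Tc_in = 102 - 17 = 85
LMTD = (dT1 - dT2) / ln(dT1/dT2)
LMTD = (76 - 85) / ln(76/85)
LMTD = 80.42 K


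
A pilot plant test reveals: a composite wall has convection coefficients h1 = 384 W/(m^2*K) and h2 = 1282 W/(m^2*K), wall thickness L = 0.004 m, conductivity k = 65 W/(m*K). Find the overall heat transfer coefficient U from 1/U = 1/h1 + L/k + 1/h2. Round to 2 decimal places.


1/U = 1/h1 + L/k + 1/h2
1/U = 1/384 + 0.004/65 + 1/1282
1/U = 0.0026041667 + 6.15385e-05 + 0.0007800312
1/U = 0.0034457364
U = 290.21 W/(m^2*K)


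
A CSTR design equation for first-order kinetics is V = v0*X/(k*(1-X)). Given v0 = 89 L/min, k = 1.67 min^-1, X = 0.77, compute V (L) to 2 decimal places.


V = v0 * X / (k * (1 - X))
V = 89 * 0.77 / (1.67 * (1 - 0.77))
V = 68.53 / (1.67 * 0.23)
V = 68.53 / 0.3841
V = 178.42 L


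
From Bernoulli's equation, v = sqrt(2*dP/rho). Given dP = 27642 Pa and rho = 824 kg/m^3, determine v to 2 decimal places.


v = sqrt(2*dP/rho)
v = sqrt(2*27642/824)
v = sqrt(67.092233)
v = 8.19 m/s


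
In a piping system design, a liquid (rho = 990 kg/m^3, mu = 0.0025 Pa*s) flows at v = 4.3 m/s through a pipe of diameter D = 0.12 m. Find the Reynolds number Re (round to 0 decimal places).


Re = rho * v * D / mu
Re = 990 * 4.3 * 0.12 / 0.0025
Re = 510.84 / 0.0025
Re = 204336


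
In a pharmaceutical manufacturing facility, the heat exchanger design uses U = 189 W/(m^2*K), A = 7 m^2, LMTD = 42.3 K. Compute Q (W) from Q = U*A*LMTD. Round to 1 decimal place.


Q = U * A * LMTD
Q = 189 * 7 * 42.3
Q = 55962.9 W


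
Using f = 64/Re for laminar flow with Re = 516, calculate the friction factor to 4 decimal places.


f = 64 / Re
f = 64 / 516
f = 0.1240


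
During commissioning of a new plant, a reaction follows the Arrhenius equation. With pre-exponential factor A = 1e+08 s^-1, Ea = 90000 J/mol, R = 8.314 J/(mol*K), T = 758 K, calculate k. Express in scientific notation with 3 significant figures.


k = A * exp(-Ea/(R*T))
k = 1e+08 * exp(-90000 / (8.314 * 758))
k = 1e+08 * exp(-14.281153)
k = 6.28e+01


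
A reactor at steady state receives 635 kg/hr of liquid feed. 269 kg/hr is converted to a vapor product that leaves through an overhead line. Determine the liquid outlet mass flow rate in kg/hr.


Steady-state mass balance on the main outlet: F_out = F_in - F_removed
F_out = 635 - 269
F_out = 366 kg/hr


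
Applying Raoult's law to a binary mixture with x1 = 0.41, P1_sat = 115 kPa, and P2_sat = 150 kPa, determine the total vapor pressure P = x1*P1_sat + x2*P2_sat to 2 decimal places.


P = x1*P1_sat + x2*P2_sat
x2 = 1 - x1 = 1 - 0.41 = 0.59
P = 0.41*115 + 0.59*150
P = 47.15 + 88.5
P = 135.65 kPa


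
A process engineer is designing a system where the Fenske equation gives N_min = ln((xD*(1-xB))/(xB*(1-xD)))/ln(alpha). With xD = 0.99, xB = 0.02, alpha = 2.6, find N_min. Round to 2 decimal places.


N_min = ln((xD*(1-xB))/(xB*(1-xD))) / ln(alpha)
Numerator inside ln: 0.9702 / 0.0002 = 4851.0
ln(4851.0) = 8.48694
ln(alpha) = ln(2.6) = 0.955511
N_min = 8.48694 / 0.955511 = 8.88


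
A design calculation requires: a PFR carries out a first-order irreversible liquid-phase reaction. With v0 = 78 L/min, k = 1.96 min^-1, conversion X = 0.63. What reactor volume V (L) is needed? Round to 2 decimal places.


V = (v0/k) * ln(1/(1-X))
V = (78/1.96) * ln(1/(1-0.63))
V = 39.795918 * ln(2.702703)
V = 39.795918 * 0.994252
V = 39.57 L


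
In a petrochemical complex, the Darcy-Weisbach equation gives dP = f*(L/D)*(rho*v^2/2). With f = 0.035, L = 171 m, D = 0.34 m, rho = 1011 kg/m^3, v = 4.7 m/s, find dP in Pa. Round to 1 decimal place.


dP = f * (L/D) * (rho*v^2/2)
dP = 0.035 * (171/0.34) * (1011*4.7^2/2)
L/D = 502.94117647
rho*v^2/2 = 1011*22.09/2 = 11166.495
dP = 0.035 * 502.94117647 * 11166.495
dP = 196563.2 Pa


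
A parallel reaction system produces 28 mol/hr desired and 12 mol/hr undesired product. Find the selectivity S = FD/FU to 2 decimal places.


S = desired product rate / undesired product rate
S = 28 / 12
S = 2.33


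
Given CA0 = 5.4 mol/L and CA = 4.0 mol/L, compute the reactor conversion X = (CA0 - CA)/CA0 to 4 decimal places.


X = (CA0 - CA) / CA0
X = (5.4 - 4.0) / 5.4
X = 1.4 / 5.4
X = 0.2593


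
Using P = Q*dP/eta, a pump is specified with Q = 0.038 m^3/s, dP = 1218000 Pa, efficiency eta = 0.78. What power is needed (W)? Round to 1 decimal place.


P = Q * dP / eta
P = 0.038 * 1218000 / 0.78
P = 46284.0 / 0.78
P = 59338.5 W


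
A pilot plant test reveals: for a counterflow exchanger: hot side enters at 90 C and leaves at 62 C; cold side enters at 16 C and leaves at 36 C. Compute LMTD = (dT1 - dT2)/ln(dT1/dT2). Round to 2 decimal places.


dT1 = Th_in - Tc_out = 90 - 36 = 54
dT2 = Th_out - Tc_in = 62 - 16 = 46
LMTD = (dT1 - dT2) / ln(dT1/dT2)
LMTD = (54 - 46) / ln(54/46)
LMTD = 49.89 K


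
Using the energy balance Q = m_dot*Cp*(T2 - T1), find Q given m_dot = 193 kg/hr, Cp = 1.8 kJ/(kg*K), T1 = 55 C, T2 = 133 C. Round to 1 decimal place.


Q = m_dot * Cp * (T2 - T1)
Q = 193 * 1.8 * (133 - 55)
Q = 193 * 1.8 * 78
Q = 27097.2 kJ/hr


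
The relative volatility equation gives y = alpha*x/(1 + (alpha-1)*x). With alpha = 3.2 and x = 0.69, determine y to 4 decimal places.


y = alpha*x / (1 + (alpha-1)*x)
y = 3.2*0.69 / (1 + (3.2-1)*0.69)
y = 2.208 / (1 + 1.518)
y = 2.208 / 2.518
y = 0.8769


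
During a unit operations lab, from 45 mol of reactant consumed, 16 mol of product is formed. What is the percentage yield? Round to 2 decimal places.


Yield = (moles product / moles consumed) * 100%
Yield = (16 / 45) * 100
Yield = 0.3556 * 100
Yield = 35.56%


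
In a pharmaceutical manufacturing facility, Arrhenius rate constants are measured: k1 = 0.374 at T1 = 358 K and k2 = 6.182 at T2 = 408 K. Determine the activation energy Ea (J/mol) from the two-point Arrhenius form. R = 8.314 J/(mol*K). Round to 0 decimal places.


Ea = R * ln(k2/k1) / (1/T1 - 1/T2)
ln(k2/k1) = ln(6.182/0.374) = 2.8051413
1/T1 - 1/T2 = 1/358 - 1/408 = 0.000342315697
Ea = 8.314 * 2.8051413 / 0.000342315697
Ea = 68130 J/mol


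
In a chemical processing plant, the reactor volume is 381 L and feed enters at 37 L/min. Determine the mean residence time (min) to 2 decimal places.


tau = V / v0
tau = 381 / 37
tau = 10.30 min


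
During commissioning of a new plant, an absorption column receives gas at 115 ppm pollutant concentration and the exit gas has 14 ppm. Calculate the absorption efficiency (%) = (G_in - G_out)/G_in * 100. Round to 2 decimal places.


Efficiency = (G_in - G_out) / G_in * 100%
Efficiency = (115 - 14) / 115 * 100
Efficiency = 101 / 115 * 100
Efficiency = 87.83%


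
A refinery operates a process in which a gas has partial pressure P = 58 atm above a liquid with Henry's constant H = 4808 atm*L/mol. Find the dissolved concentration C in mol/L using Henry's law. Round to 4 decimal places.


C = P / H
C = 58 / 4808
C = 0.0121 mol/L


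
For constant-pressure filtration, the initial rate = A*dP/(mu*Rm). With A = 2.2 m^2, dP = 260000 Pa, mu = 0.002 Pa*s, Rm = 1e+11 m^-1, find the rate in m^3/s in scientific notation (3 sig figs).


rate = A * dP / (mu * Rm)
rate = 2.2 * 260000 / (0.002 * 1e+11)
rate = 572000.0 / 2.000e+08
rate = 2.86e-03 m^3/s


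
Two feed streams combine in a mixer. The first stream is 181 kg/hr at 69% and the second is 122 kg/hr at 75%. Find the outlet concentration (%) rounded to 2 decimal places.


Mass balance on solute: F1*x1 + F2*x2 = F3*x3
F3 = F1 + F2 = 181 + 122 = 303 kg/hr
x3 = (F1*x1 + F2*x2)/F3
x3 = (181*0.69 + 122*0.75) / 303
x3 = 71.42%


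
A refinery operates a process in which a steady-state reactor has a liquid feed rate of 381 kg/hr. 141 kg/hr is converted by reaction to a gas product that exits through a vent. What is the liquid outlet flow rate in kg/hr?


Steady-state mass balance on the main outlet: F_out = F_in - F_removed
F_out = 381 - 141
F_out = 240 kg/hr


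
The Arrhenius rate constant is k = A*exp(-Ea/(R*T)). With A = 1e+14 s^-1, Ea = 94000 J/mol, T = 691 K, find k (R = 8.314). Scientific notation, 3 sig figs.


k = A * exp(-Ea/(R*T))
k = 1e+14 * exp(-94000 / (8.314 * 691))
k = 1e+14 * exp(-16.362128)
k = 7.83e+06


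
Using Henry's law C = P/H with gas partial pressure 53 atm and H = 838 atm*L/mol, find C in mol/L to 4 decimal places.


C = P / H
C = 53 / 838
C = 0.0632 mol/L


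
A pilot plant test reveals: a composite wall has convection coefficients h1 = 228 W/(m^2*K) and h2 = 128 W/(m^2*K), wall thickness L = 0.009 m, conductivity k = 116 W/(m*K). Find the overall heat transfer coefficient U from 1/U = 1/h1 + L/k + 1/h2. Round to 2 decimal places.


1/U = 1/h1 + L/k + 1/h2
1/U = 1/228 + 0.009/116 + 1/128
1/U = 0.0043859649 + 7.75862e-05 + 0.0078125
1/U = 0.0122760511
U = 81.46 W/(m^2*K)


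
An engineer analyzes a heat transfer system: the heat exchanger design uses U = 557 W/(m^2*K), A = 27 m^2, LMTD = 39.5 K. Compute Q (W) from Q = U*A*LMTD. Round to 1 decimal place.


Q = U * A * LMTD
Q = 557 * 27 * 39.5
Q = 594040.5 W


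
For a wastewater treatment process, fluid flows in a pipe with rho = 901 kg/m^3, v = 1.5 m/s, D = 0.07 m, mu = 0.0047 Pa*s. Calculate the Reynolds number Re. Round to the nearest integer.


Re = rho * v * D / mu
Re = 901 * 1.5 * 0.07 / 0.0047
Re = 94.605 / 0.0047
Re = 20129


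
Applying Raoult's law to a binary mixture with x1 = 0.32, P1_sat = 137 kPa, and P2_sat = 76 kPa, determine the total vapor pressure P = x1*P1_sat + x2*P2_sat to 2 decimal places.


P = x1*P1_sat + x2*P2_sat
x2 = 1 - x1 = 1 - 0.32 = 0.68
P = 0.32*137 + 0.68*76
P = 43.84 + 51.68
P = 95.52 kPa


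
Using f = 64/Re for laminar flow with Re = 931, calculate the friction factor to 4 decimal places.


f = 64 / Re
f = 64 / 931
f = 0.0687


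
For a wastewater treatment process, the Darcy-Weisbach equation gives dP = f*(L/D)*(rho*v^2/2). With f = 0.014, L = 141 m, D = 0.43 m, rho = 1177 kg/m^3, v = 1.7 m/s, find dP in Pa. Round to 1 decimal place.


dP = f * (L/D) * (rho*v^2/2)
dP = 0.014 * (141/0.43) * (1177*1.7^2/2)
L/D = 327.90697674
rho*v^2/2 = 1177*2.89/2 = 1700.765
dP = 0.014 * 327.90697674 * 1700.765
dP = 7807.7 Pa


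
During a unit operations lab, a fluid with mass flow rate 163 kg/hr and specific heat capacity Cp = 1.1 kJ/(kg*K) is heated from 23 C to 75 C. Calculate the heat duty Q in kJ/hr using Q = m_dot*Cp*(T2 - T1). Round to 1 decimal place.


Q = m_dot * Cp * (T2 - T1)
Q = 163 * 1.1 * (75 - 23)
Q = 163 * 1.1 * 52
Q = 9323.6 kJ/hr


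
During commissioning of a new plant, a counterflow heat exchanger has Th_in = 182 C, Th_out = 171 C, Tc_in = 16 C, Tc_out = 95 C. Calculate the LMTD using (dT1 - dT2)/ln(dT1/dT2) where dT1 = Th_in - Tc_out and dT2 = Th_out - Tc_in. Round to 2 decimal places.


dT1 = Th_in - Tc_out = 182 - 95 = 87
dT2 = Th_out - Tc_in = 171 - 16 = 155
LMTD = (dT1 - dT2) / ln(dT1/dT2)
LMTD = (87 - 155) / ln(87/155)
LMTD = 117.75 K


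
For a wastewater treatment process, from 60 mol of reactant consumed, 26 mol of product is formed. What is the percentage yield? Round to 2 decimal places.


Yield = (moles product / moles consumed) * 100%
Yield = (26 / 60) * 100
Yield = 0.4333 * 100
Yield = 43.33%


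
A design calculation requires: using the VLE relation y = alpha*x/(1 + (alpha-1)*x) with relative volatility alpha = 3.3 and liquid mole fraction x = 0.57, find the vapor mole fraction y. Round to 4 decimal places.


y = alpha*x / (1 + (alpha-1)*x)
y = 3.3*0.57 / (1 + (3.3-1)*0.57)
y = 1.881 / (1 + 1.311)
y = 1.881 / 2.311
y = 0.8139


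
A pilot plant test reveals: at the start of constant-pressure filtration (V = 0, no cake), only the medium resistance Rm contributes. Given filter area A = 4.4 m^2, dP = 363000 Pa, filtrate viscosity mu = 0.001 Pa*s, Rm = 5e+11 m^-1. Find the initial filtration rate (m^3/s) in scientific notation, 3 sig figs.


rate = A * dP / (mu * Rm)
rate = 4.4 * 363000 / (0.001 * 5e+11)
rate = 1597200.0 / 5.000e+08
rate = 3.19e-03 m^3/s


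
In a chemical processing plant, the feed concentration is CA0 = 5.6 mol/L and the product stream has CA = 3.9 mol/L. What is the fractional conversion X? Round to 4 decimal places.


X = (CA0 - CA) / CA0
X = (5.6 - 3.9) / 5.6
X = 1.7 / 5.6
X = 0.3036


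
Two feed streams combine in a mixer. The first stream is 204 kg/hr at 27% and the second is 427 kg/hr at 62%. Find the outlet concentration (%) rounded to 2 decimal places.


Mass balance on solute: F1*x1 + F2*x2 = F3*x3
F3 = F1 + F2 = 204 + 427 = 631 kg/hr
x3 = (F1*x1 + F2*x2)/F3
x3 = (204*0.27 + 427*0.62) / 631
x3 = 50.68%


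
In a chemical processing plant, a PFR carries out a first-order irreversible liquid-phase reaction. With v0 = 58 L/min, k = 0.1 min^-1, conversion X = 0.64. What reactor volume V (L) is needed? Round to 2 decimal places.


V = (v0/k) * ln(1/(1-X))
V = (58/0.1) * ln(1/(1-0.64))
V = 580.0 * ln(2.777778)
V = 580.0 * 1.021651
V = 592.56 L


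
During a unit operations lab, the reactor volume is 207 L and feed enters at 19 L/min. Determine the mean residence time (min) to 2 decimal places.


tau = V / v0
tau = 207 / 19
tau = 10.89 min


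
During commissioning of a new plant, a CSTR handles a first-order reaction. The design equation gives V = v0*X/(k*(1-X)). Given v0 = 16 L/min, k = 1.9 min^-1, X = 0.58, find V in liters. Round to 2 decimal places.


V = v0 * X / (k * (1 - X))
V = 16 * 0.58 / (1.9 * (1 - 0.58))
V = 9.28 / (1.9 * 0.42)
V = 9.28 / 0.798
V = 11.63 L


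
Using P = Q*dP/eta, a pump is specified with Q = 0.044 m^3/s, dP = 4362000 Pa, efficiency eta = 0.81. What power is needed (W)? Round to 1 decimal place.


P = Q * dP / eta
P = 0.044 * 4362000 / 0.81
P = 191928.0 / 0.81
P = 236948.1 W


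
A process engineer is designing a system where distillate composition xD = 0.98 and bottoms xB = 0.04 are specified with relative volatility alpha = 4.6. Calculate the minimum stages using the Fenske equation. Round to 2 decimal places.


N_min = ln((xD*(1-xB))/(xB*(1-xD))) / ln(alpha)
Numerator inside ln: 0.9408 / 0.0008 = 1176.0
ln(1176.0) = 7.069874
ln(alpha) = ln(4.6) = 1.526056
N_min = 7.069874 / 1.526056 = 4.63
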